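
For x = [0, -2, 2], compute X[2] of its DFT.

X[2] = Σ(n=0 to 2) x[n] · ω_3^(2n) where ω_3 = e^(-2πi/3)
= (0)·ω_3^0 + (-2)·ω_3^2 + (2)·ω_3^4

X[2] = -3.4641i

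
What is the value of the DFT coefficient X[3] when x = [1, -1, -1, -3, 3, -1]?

X[3] = Σ(n=0 to 5) x[n] · ω_6^(3n) where ω_6 = e^(-2πi/6)
= (1)·ω_6^0 + (-1)·ω_6^3 + (-1)·ω_6^6 + (-3)·ω_6^9 + (3)·ω_6^12 + (-1)·ω_6^15

X[3] = 8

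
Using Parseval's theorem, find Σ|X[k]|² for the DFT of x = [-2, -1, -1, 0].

Parseval: Σ|x[n]|² = (1/N)Σ|X[k]|², so Σ|X[k]|² = N·Σ|x[n]|² = 4·6.0000

Σ|X[k]|² = N·Σ|x[n]|² = 4·6.0000 = 24.0000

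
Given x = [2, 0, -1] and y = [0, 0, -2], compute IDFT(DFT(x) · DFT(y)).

(x ⊛ y)[n] = Σ(m=0 to 2) x[m] · y[(n-m) mod 3]

Computing each output sample:
(x ⊛ y)[0] = 0
(x ⊛ y)[1] = 2
(x ⊛ y)[2] = -4

x ⊛ y = [0, 2, -4]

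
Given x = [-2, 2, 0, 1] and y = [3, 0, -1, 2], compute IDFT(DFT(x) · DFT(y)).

(x ⊛ y)[n] = Σ(m=0 to 3) x[m] · y[(n-m) mod 4]

Computing each output sample:
(x ⊛ y)[0] = -2
(x ⊛ y)[1] = 5
(x ⊛ y)[2] = 4
(x ⊛ y)[3] = -3

x ⊛ y = [-2, 5, 4, -3]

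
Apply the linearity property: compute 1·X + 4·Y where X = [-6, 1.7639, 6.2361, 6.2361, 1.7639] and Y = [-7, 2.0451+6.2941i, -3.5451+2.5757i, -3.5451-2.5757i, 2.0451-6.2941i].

By linearity: DFT(1x + 4y) = 1·DFT(x) + 4·DFT(y)
= 1·[-6, 1.7639, 6.2361, 6.2361, 1.7639] + 4·[-7, 2.0451+6.2941i, -3.5451+2.5757i, -3.5451-2.5757i, 2.0451-6.2941i]

Computing element-wise:
Z[0] = 1·(-6) + 4·(-7) = -34
Z[1] = 1·(1.7639) + 4·(2.0451+6.2941i) = 9.9443+25.1764i
Z[2] = 1·(6.2361) + 4·(-3.5451+2.5757i) = -7.9443+10.3028i
Z[3] = 1·(6.2361) + 4·(-3.5451-2.5757i) = -7.9443-10.3028i
Z[4] = 1·(1.7639) + 4·(2.0451-6.2941i) = 9.9443-25.1764i

DFT(1x + 4y) = 1·X + 4·Y = [-34, 9.9443+25.1764i, -7.9443+10.3028i, -7.9443-10.3028i, 9.9443-25.1764i]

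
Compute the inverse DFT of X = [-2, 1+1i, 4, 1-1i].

x[n] = (1/4) Σ(k=0 to 3) X[k] · e^(2πikn/4)

Computing each x[n]:
x[0] = 1
x[1] = -2
x[2] = 0
x[3] = -1

x = [1, -2, 0, -1]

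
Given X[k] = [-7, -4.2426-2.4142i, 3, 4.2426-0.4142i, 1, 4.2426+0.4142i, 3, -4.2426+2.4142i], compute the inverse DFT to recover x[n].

x[n] = (1/8) Σ(k=0 to 7) X[k] · e^(2πikn/8)

Computing each x[n]:
x[0] = 0
x[1] = -2
x[2] = -1
x[3] = 1
x[4] = 0
x[5] = 0
x[6] = -2
x[7] = -3

x = [0, -2, -1, 1, 0, 0, -2, -3]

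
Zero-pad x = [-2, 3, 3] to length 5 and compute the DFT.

Original 3-point DFT: [4, -5, -5]
Zero-padded 5-point DFT provides frequency interpolation.

DFT_5([x, 0, ...]) = [4, -3.5000-4.6165i, -3.5000+1.0898i, -3.5000-1.0898i, -3.5000+4.6165i]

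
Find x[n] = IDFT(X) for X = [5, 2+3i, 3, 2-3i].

x[n] = (1/4) Σ(k=0 to 3) X[k] · e^(2πikn/4)

Computing each x[n]:
x[0] = 3
x[1] = -1
x[2] = 1
x[3] = 2

x = [3, -1, 1, 2]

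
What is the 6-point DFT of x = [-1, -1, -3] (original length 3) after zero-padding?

Original 3-point DFT: [-5, 1.0000-1.7321i, 1.0000+1.7321i]
Zero-padded 6-point DFT provides frequency interpolation.

DFT_6([x, 0, ...]) = [-5, 3.4641i, 1.0000-1.7321i, -3, 1.0000+1.7321i, -3.4641i]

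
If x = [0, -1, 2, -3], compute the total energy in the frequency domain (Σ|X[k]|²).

Parseval: Σ|x[n]|² = (1/N)Σ|X[k]|², so Σ|X[k]|² = N·Σ|x[n]|² = 4·14.0000

Σ|X[k]|² = N·Σ|x[n]|² = 4·14.0000 = 56.0000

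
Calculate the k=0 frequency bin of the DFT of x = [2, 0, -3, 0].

X[0] = Σ(n=0 to 3) x[n] · ω_4^0 = Σ x[n]
= (2) + (0) + (-3) + (0)

X[0] = -1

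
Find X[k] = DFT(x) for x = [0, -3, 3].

X[k] = Σ(n=0 to 2) x[n] · ω_3^(nk)
where ω_3 = e^(-2πi/3)

Computing each X[k]:
X[0] = 0
X[1] = 5.1962i
X[2] = -5.1962i

X = [0, 5.1962i, -5.1962i]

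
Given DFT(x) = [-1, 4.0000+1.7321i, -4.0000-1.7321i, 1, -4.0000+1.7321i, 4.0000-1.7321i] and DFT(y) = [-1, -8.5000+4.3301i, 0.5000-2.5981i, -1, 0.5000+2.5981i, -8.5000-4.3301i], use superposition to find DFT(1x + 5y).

By linearity: DFT(1x + 5y) = 1·DFT(x) + 5·DFT(y)
= 1·[-1, 4.0000+1.7321i, -4.0000-1.7321i, 1, -4.0000+1.7321i, 4.0000-1.7321i] + 5·[-1, -8.5000+4.3301i, 0.5000-2.5981i, -1, 0.5000+2.5981i, -8.5000-4.3301i]

Computing element-wise:
Z[0] = 1·(-1) + 5·(-1) = -6
Z[1] = 1·(4.0000+1.7321i) + 5·(-8.5000+4.3301i) = -38.5000+23.3826i
Z[2] = 1·(-4.0000-1.7321i) + 5·(0.5000-2.5981i) = -1.5000-14.7226i
Z[3] = 1·(1) + 5·(-1) = -4
Z[4] = 1·(-4.0000+1.7321i) + 5·(0.5000+2.5981i) = -1.5000+14.7226i
Z[5] = 1·(4.0000-1.7321i) + 5·(-8.5000-4.3301i) = -38.5000-23.3826i

DFT(1x + 5y) = 1·X + 5·Y = [-6, -38.5000+23.3826i, -1.5000-14.7226i, -4, -1.5000+14.7226i, -38.5000-23.3826i]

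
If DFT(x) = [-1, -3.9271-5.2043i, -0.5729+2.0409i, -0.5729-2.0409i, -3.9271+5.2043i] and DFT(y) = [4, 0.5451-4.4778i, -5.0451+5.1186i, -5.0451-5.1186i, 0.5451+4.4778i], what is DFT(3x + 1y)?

By linearity: DFT(3x + 1y) = 3·DFT(x) + 1·DFT(y)
= 3·[-1, -3.9271-5.2043i, -0.5729+2.0409i, -0.5729-2.0409i, -3.9271+5.2043i] + 1·[4, 0.5451-4.4778i, -5.0451+5.1186i, -5.0451-5.1186i, 0.5451+4.4778i]

Computing element-wise:
Z[0] = 3·(-1) + 1·(4) = 1
Z[1] = 3·(-3.9271-5.2043i) + 1·(0.5451-4.4778i) = -11.2362-20.0907i
Z[2] = 3·(-0.5729+2.0409i) + 1·(-5.0451+5.1186i) = -6.7638+11.2413i
Z[3] = 3·(-0.5729-2.0409i) + 1·(-5.0451-5.1186i) = -6.7638-11.2413i
Z[4] = 3·(-3.9271+5.2043i) + 1·(0.5451+4.4778i) = -11.2362+20.0907i

DFT(3x + 1y) = 3·X + 1·Y = [1, -11.2362-20.0907i, -6.7638+11.2413i, -6.7638-11.2413i, -11.2362+20.0907i]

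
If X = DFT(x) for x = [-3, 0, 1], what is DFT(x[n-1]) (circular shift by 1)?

Time shift by 1: X_shifted[k] = ω_3^(1k) · X[k]
Shifted x = [1, -3, 0]

DFT(x[n-1]) = [-2, 2.5000+2.5981i, 2.5000-2.5981i]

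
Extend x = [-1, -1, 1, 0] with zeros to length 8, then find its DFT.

Original 4-point DFT: [-1, -2+1i, 1, -2-1i]
Zero-padded 8-point DFT provides frequency interpolation.

DFT_8([x, 0, ...]) = [-1, -1.7071-0.2929i, -2+1i, -0.2929+1.7071i, 1, -0.2929-1.7071i, -2-1i, -1.7071+0.2929i]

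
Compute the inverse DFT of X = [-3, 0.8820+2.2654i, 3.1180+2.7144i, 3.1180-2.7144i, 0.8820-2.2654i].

x[n] = (1/5) Σ(k=0 to 4) X[k] · e^(2πikn/5)

Computing each x[n]:
x[0] = 1
x[1] = -3
x[2] = 0
x[3] = -1
x[4] = 0

x = [1, -3, 0, -1, 0]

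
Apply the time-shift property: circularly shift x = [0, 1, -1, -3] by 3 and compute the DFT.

Time shift by 3: X_shifted[k] = ω_4^(3k) · X[k]
Shifted x = [1, -1, -3, 0]

DFT(x[n-3]) = [-3, 4+1i, -1, 4-1i]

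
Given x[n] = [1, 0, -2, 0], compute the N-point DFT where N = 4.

X[k] = Σ(n=0 to 3) x[n] · ω_4^(nk)
where ω_4 = e^(-2πi/4)

Computing each X[k]:
X[0] = -1
X[1] = 3
X[2] = -1
X[3] = 3

X = [-1, 3, -1, 3]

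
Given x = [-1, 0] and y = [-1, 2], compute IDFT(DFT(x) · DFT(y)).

(x ⊛ y)[n] = Σ(m=0 to 1) x[m] · y[(n-m) mod 2]

Computing each output sample:
(x ⊛ y)[0] = 1
(x ⊛ y)[1] = -2

x ⊛ y = [1, -2]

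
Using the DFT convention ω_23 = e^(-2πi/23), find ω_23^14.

ω_23^14 = e^(-2πi·14/23)
= cos(-2π·14/23) + i·sin(-2π·14/23)
= cos(-28π/23) + i·sin(-28π/23)

ω_23^14 = cos(-28π/23) + i·sin(-28π/23) = -0.7757+0.6311i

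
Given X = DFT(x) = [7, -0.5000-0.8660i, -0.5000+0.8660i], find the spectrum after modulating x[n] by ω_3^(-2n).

Modulation property: DFT(ω_3^(-2n)·x[n]) = X[(k-2) mod 3], so circularly shift X by 2 positions.

X[k-2] = [-0.5000-0.8660i, -0.5000+0.8660i, 7]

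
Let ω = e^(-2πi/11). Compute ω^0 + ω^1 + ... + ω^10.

Sum of all nth roots of unity equals 0 for n > 1 (geometric series with r ≠ 1).

0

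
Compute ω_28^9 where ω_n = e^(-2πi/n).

ω_28^9 = e^(-2πi·9/28)
= cos(-2π·9/28) + i·sin(-2π·9/28)
= cos(-18π/28) + i·sin(-18π/28)

ω_28^9 = cos(-18π/28) + i·sin(-18π/28) = -0.4339-0.9010i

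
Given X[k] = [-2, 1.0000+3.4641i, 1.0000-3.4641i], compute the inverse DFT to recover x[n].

x[n] = (1/3) Σ(k=0 to 2) X[k] · e^(2πikn/3)

Computing each x[n]:
x[0] = 0
x[1] = -3
x[2] = 1

x = [0, -3, 1]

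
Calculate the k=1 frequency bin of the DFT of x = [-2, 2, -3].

X[1] = Σ(n=0 to 2) x[n] · ω_3^(1n) where ω_3 = e^(-2πi/3)
= (-2)·ω_3^0 + (2)·ω_3^1 + (-3)·ω_3^2

X[1] = -1.5000-4.3301i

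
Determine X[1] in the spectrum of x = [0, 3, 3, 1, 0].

X[1] = Σ(n=0 to 4) x[n] · ω_5^(1n) where ω_5 = e^(-2πi/5)
= (0)·ω_5^0 + (3)·ω_5^1 + (3)·ω_5^2 + (1)·ω_5^3 + (0)·ω_5^4

X[1] = -2.3090-4.0287i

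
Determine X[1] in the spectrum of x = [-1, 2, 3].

X[1] = Σ(n=0 to 2) x[n] · ω_3^(1n) where ω_3 = e^(-2πi/3)
= (-1)·ω_3^0 + (2)·ω_3^1 + (3)·ω_3^2

X[1] = -3.5000+0.8660i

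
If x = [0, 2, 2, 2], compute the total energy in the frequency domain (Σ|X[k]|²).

Parseval: Σ|x[n]|² = (1/N)Σ|X[k]|², so Σ|X[k]|² = N·Σ|x[n]|² = 4·12.0000

Σ|X[k]|² = N·Σ|x[n]|² = 4·12.0000 = 48.0000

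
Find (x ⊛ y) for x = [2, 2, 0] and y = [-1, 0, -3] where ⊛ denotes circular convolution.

(x ⊛ y)[n] = Σ(m=0 to 2) x[m] · y[(n-m) mod 3]

Computing each output sample:
(x ⊛ y)[0] = -8
(x ⊛ y)[1] = -2
(x ⊛ y)[2] = -6

x ⊛ y = [-8, -2, -6]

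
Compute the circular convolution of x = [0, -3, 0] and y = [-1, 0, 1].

(x ⊛ y)[n] = Σ(m=0 to 2) x[m] · y[(n-m) mod 3]

Computing each output sample:
(x ⊛ y)[0] = -3
(x ⊛ y)[1] = 3
(x ⊛ y)[2] = 0

x ⊛ y = [-3, 3, 0]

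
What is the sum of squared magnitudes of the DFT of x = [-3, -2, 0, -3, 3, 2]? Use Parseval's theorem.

Parseval: Σ|x[n]|² = (1/N)Σ|X[k]|², so Σ|X[k]|² = N·Σ|x[n]|² = 6·35.0000

Σ|X[k]|² = N·Σ|x[n]|² = 6·35.0000 = 210.0000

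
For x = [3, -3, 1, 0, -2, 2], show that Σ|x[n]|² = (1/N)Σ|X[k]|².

Time domain:
Σ|x[n]|² = |3|² + |-3|² + |1|² + |0|² + |-2|² + |2|² = 27.0000

Frequency domain:
(1/6)Σ|X[k]|² = (1/6)(|1|² + |3.0000+1.7321i|² + |4.0000+6.9282i|² + |3|² + |4.0000-6.9282i|² + |3.0000-1.7321i|²) = (1/6)·162.0000 = 27.0000

Both sides agree, confirming Parseval's theorem.

Σ|x[n]|² = (1/N)Σ|X[k]|² = 27.0000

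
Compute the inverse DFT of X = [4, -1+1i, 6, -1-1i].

x[n] = (1/4) Σ(k=0 to 3) X[k] · e^(2πikn/4)

Computing each x[n]:
x[0] = 2
x[1] = -1
x[2] = 3
x[3] = 0

x = [2, -1, 3, 0]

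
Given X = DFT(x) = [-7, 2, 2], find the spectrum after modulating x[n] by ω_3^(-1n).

Modulation property: DFT(ω_3^(-1n)·x[n]) = X[(k-1) mod 3], so circularly shift X by 1 positions.

X[k-1] = [2, -7, 2]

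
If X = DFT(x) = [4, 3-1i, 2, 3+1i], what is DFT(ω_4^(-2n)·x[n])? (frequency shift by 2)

Modulation property: DFT(ω_4^(-2n)·x[n]) = X[(k-2) mod 4], so circularly shift X by 2 positions.

X[k-2] = [2, 3+1i, 4, 3-1i]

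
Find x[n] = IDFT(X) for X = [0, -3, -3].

x[n] = (1/3) Σ(k=0 to 2) X[k] · e^(2πikn/3)

Computing each x[n]:
x[0] = -2
x[1] = 1
x[2] = 1

x = [-2, 1, 1]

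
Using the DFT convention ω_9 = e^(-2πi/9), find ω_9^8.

ω_9^8 = e^(-2πi·8/9)
= cos(-2π·8/9) + i·sin(-2π·8/9)
= cos(-16π/9) + i·sin(-16π/9)

ω_9^8 = cos(-16π/9) + i·sin(-16π/9) = 0.7660+0.6428i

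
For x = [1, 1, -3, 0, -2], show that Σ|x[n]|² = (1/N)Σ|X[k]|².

Time domain:
Σ|x[n]|² = |1|² + |1|² + |-3|² + |0|² + |-2|² = 15.0000

Frequency domain:
(1/5)Σ|X[k]|² = (1/5)(|-3|² + |3.1180-1.0898i|² + |0.8820-4.6165i|² + |0.8820+4.6165i|² + |3.1180+1.0898i|²) = (1/5)·75.0000 = 15.0000

Both sides agree, confirming Parseval's theorem.

Σ|x[n]|² = (1/N)Σ|X[k]|² = 15.0000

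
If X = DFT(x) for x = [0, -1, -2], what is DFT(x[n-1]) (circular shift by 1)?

Time shift by 1: X_shifted[k] = ω_3^(1k) · X[k]
Shifted x = [-2, 0, -1]

DFT(x[n-1]) = [-3, -1.5000-0.8660i, -1.5000+0.8660i]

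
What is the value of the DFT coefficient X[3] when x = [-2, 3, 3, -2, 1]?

X[3] = Σ(n=0 to 4) x[n] · ω_5^(3n) where ω_5 = e^(-2πi/5)
= (-2)·ω_5^0 + (3)·ω_5^3 + (3)·ω_5^6 + (-2)·ω_5^9 + (1)·ω_5^12

X[3] = -4.9271-3.5797i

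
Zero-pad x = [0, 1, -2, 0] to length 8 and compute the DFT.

Original 4-point DFT: [-1, 2-1i, -3, 2+1i]
Zero-padded 8-point DFT provides frequency interpolation.

DFT_8([x, 0, ...]) = [-1, 0.7071+1.2929i, 2-1i, -0.7071-2.7071i, -3, -0.7071+2.7071i, 2+1i, 0.7071-1.2929i]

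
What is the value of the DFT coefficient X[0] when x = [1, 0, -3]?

X[0] = Σ(n=0 to 2) x[n] · ω_3^0 = Σ x[n]
= (1) + (0) + (-3)

X[0] = -2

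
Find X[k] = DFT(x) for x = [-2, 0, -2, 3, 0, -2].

X[k] = Σ(n=0 to 5) x[n] · ω_6^(nk)
where ω_6 = e^(-2πi/6)

Computing each X[k]:
X[0] = -3
X[1] = -5
X[2] = 3.0000-3.4641i
X[3] = -5
X[4] = 3.0000+3.4641i
X[5] = -5

X = [-3, -5, 3.0000-3.4641i, -5, 3.0000+3.4641i, -5]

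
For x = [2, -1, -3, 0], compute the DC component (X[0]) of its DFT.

X[0] = Σ(n=0 to 3) x[n] · ω_4^0 = Σ x[n]
= (2) + (-1) + (-3) + (0)

X[0] = -2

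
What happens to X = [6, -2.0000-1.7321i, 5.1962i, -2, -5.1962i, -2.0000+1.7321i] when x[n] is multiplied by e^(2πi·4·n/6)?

Modulation property: DFT(ω_6^(-4n)·x[n]) = X[(k-4) mod 6], so circularly shift X by 4 positions.

X[k-4] = [5.1962i, -2, -5.1962i, -2.0000+1.7321i, 6, -2.0000-1.7321i]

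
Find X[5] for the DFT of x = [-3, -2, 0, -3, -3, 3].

X[5] = Σ(n=0 to 5) x[n] · ω_6^(5n) where ω_6 = e^(-2πi/6)
= (-3)·ω_6^0 + (-2)·ω_6^5 + (0)·ω_6^10 + (-3)·ω_6^15 + (-3)·ω_6^20 + (3)·ω_6^25

X[5] = 2.0000-1.7321i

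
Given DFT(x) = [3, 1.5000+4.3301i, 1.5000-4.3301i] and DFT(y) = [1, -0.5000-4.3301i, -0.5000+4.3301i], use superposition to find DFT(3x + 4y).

By linearity: DFT(3x + 4y) = 3·DFT(x) + 4·DFT(y)
= 3·[3, 1.5000+4.3301i, 1.5000-4.3301i] + 4·[1, -0.5000-4.3301i, -0.5000+4.3301i]

Computing element-wise:
Z[0] = 3·(3) + 4·(1) = 13
Z[1] = 3·(1.5000+4.3301i) + 4·(-0.5000-4.3301i) = 2.5000-4.3301i
Z[2] = 3·(1.5000-4.3301i) + 4·(-0.5000+4.3301i) = 2.5000+4.3301i

DFT(3x + 4y) = 3·X + 4·Y = [13, 2.5000-4.3301i, 2.5000+4.3301i]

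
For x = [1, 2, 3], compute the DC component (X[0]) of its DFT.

X[0] = Σ(n=0 to 2) x[n] · ω_3^0 = Σ x[n]
= (1) + (2) + (3)

X[0] = 6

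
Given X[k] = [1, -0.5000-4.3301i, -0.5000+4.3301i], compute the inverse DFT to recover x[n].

x[n] = (1/3) Σ(k=0 to 2) X[k] · e^(2πikn/3)

Computing each x[n]:
x[0] = 0
x[1] = 3
x[2] = -2

x = [0, 3, -2]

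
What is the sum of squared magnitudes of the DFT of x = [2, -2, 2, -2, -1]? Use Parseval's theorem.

Parseval: Σ|x[n]|² = (1/N)Σ|X[k]|², so Σ|X[k]|² = N·Σ|x[n]|² = 5·17.0000

Σ|X[k]|² = N·Σ|x[n]|² = 5·17.0000 = 85.0000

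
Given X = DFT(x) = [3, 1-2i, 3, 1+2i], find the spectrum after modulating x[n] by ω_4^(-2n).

Modulation property: DFT(ω_4^(-2n)·x[n]) = X[(k-2) mod 4], so circularly shift X by 2 positions.

X[k-2] = [3, 1+2i, 3, 1-2i]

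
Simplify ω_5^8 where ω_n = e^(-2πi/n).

Since ω_5^5 = 1, powers reduce modulo 5.
8 mod 5 = 3
So ω_5^8 = ω_5^3 = e^(-2πi·3/5)

ω_5^8 = ω_5^3 = -0.8090+0.5878i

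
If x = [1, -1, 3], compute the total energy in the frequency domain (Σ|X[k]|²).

Parseval: Σ|x[n]|² = (1/N)Σ|X[k]|², so Σ|X[k]|² = N·Σ|x[n]|² = 3·11.0000

Σ|X[k]|² = N·Σ|x[n]|² = 3·11.0000 = 33.0000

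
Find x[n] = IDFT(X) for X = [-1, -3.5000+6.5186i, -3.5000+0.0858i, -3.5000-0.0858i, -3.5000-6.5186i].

x[n] = (1/5) Σ(k=0 to 4) X[k] · e^(2πikn/5)

Computing each x[n]:
x[0] = -3
x[1] = -2
x[2] = -1
x[3] = 2
x[4] = 3

x = [-3, -2, -1, 2, 3]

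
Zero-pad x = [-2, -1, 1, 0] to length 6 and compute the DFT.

Original 4-point DFT: [-2, -3+1i, 0, -3-1i]
Zero-padded 6-point DFT provides frequency interpolation.

DFT_6([x, 0, ...]) = [-2, -3, -2.0000+1.7321i, 0, -2.0000-1.7321i, -3]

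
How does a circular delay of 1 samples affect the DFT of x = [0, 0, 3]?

Time shift by 1: X_shifted[k] = ω_3^(1k) · X[k]
Shifted x = [3, 0, 0]

DFT(x[n-1]) = [3, 3, 3]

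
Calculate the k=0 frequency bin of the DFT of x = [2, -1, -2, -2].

X[0] = Σ(n=0 to 3) x[n] · ω_4^0 = Σ x[n]
= (2) + (-1) + (-2) + (-2)

X[0] = -3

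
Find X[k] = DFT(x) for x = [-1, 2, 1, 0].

X[k] = Σ(n=0 to 3) x[n] · ω_4^(nk)
where ω_4 = e^(-2πi/4)

Computing each X[k]:
X[0] = 2
X[1] = -2-2i
X[2] = -2
X[3] = -2+2i

X = [2, -2-2i, -2, -2+2i]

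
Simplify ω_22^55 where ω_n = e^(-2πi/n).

Since ω_22^22 = 1, powers reduce modulo 22.
55 mod 22 = 11
So ω_22^55 = ω_22^11 = e^(-2πi·11/22)

ω_22^55 = ω_22^11 = -1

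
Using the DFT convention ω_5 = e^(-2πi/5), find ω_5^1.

ω_5^1 = e^(-2πi·1/5)
= cos(-2π·1/5) + i·sin(-2π·1/5)
= cos(-2π/5) + i·sin(-2π/5)

ω_5^1 = cos(-2π/5) + i·sin(-2π/5) = 0.3090-0.9511i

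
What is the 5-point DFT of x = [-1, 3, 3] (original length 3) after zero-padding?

Original 3-point DFT: [5, -4, -4]
Zero-padded 5-point DFT provides frequency interpolation.

DFT_5([x, 0, ...]) = [5, -2.5000-4.6165i, -2.5000+1.0898i, -2.5000-1.0898i, -2.5000+4.6165i]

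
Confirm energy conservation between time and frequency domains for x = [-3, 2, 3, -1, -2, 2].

Time domain:
Σ|x[n]|² = |-3|² + |2|² + |3|² + |-1|² + |-2|² + |2|² = 31.0000

Frequency domain:
(1/6)Σ|X[k]|² = (1/6)(|1|² + |-0.5000-4.3301i|² + |-6.5000+4.3301i|² + |-5|² + |-6.5000-4.3301i|² + |-0.5000+4.3301i|²) = (1/6)·186.0000 = 31.0000

Both sides agree, confirming Parseval's theorem.

Σ|x[n]|² = (1/N)Σ|X[k]|² = 31.0000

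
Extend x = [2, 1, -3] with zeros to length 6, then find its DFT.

Original 3-point DFT: [0, 3.0000-3.4641i, 3.0000+3.4641i]
Zero-padded 6-point DFT provides frequency interpolation.

DFT_6([x, 0, ...]) = [0, 4.0000+1.7321i, 3.0000-3.4641i, -2, 3.0000+3.4641i, 4.0000-1.7321i]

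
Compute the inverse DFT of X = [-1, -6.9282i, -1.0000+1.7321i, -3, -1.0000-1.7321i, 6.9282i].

x[n] = (1/6) Σ(k=0 to 5) X[k] · e^(2πikn/6)

Computing each x[n]:
x[0] = -1
x[1] = 2
x[2] = 2
x[3] = 0
x[4] = -3
x[5] = -1

x = [-1, 2, 2, 0, -3, -1]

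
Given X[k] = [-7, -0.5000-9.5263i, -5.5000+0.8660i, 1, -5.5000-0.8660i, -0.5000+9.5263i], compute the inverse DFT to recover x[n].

x[n] = (1/6) Σ(k=0 to 5) X[k] · e^(2πikn/6)

Computing each x[n]:
x[0] = -3
x[1] = 2
x[2] = 3
x[3] = -3
x[4] = -3
x[5] = -3

x = [-3, 2, 3, -3, -3, -3]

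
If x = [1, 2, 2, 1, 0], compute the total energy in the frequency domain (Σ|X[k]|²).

Parseval: Σ|x[n]|² = (1/N)Σ|X[k]|², so Σ|X[k]|² = N·Σ|x[n]|² = 5·10.0000

Σ|X[k]|² = N·Σ|x[n]|² = 5·10.0000 = 50.0000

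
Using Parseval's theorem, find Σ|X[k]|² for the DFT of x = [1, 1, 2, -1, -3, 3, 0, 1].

Parseval: Σ|x[n]|² = (1/N)Σ|X[k]|², so Σ|X[k]|² = N·Σ|x[n]|² = 8·26.0000

Σ|X[k]|² = N·Σ|x[n]|² = 8·26.0000 = 208.0000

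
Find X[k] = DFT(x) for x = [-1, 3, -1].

X[k] = Σ(n=0 to 2) x[n] · ω_3^(nk)
where ω_3 = e^(-2πi/3)

Computing each X[k]:
X[0] = 1
X[1] = -2.0000-3.4641i
X[2] = -2.0000+3.4641i

X = [1, -2.0000-3.4641i, -2.0000+3.4641i]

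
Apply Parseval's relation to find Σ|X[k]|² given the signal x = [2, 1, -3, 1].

Parseval: Σ|x[n]|² = (1/N)Σ|X[k]|², so Σ|X[k]|² = N·Σ|x[n]|² = 4·15.0000

Σ|X[k]|² = N·Σ|x[n]|² = 4·15.0000 = 60.0000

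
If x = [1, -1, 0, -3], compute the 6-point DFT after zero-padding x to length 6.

Original 4-point DFT: [-3, 1-2i, 5, 1+2i]
Zero-padded 6-point DFT provides frequency interpolation.

DFT_6([x, 0, ...]) = [-3, 3.5000+0.8660i, -1.5000+0.8660i, 5, -1.5000-0.8660i, 3.5000-0.8660i]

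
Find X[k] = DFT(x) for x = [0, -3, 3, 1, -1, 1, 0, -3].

X[k] = Σ(n=0 to 7) x[n] · ω_8^(nk)
where ω_8 = e^(-2πi/8)

Computing each X[k]:
X[0] = -2
X[1] = -4.6569-3.0000i
X[2] = -4
X[3] = 6.6569+3.0000i
X[4] = 6
X[5] = 6.6569-3.0000i
X[6] = -4
X[7] = -4.6569+3.0000i

X = [-2, -4.6569-3.0000i, -4, 6.6569+3.0000i, 6, 6.6569-3.0000i, -4, -4.6569+3.0000i]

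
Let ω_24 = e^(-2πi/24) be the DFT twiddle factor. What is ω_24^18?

ω_24^18 = e^(-2πi·18/24)
= cos(-2π·18/24) + i·sin(-2π·18/24)
= cos(-36π/24) + i·sin(-36π/24)

ω_24^18 = cos(-36π/24) + i·sin(-36π/24) = 1i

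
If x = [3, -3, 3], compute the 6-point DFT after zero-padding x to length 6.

Original 3-point DFT: [3, 3.0000+5.1962i, 3.0000-5.1962i]
Zero-padded 6-point DFT provides frequency interpolation.

DFT_6([x, 0, ...]) = [3, 0, 3.0000+5.1962i, 9, 3.0000-5.1962i, 0]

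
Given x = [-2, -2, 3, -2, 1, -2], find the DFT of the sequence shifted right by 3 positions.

Time shift by 3: X_shifted[k] = ω_6^(3k) · X[k]
Shifted x = [-2, 1, -2, -2, -2, 3]

DFT(x[n-3]) = [-4, 4.0000+1.7321i, -4.0000+1.7321i, -8, -4.0000-1.7321i, 4.0000-1.7321i]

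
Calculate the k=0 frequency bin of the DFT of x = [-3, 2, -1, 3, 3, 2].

X[0] = Σ(n=0 to 5) x[n] · ω_6^0 = Σ x[n]
= (-3) + (2) + (-1) + (3) + (3) + (2)

X[0] = 6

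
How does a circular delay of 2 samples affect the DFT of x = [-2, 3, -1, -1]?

Time shift by 2: X_shifted[k] = ω_4^(2k) · X[k]
Shifted x = [-1, -1, -2, 3]

DFT(x[n-2]) = [-1, 1+4i, -5, 1-4i]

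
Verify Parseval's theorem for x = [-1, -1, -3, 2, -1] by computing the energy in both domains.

Time domain:
Σ|x[n]|² = |-1|² + |-1|² + |-3|² + |2|² + |-1|² = 16.0000

Frequency domain:
(1/5)Σ|X[k]|² = (1/5)(|-4|² + |-0.8090+2.9389i|² + |0.3090-4.7553i|² + |0.3090+4.7553i|² + |-0.8090-2.9389i|²) = (1/5)·80.0000 = 16.0000

Both sides agree, confirming Parseval's theorem.

Σ|x[n]|² = (1/N)Σ|X[k]|² = 16.0000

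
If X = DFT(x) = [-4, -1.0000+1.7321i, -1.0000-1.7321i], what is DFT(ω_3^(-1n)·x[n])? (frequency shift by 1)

Modulation property: DFT(ω_3^(-1n)·x[n]) = X[(k-1) mod 3], so circularly shift X by 1 positions.

X[k-1] = [-1.0000-1.7321i, -4, -1.0000+1.7321i]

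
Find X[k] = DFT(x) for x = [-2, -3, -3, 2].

X[k] = Σ(n=0 to 3) x[n] · ω_4^(nk)
where ω_4 = e^(-2πi/4)

Computing each X[k]:
X[0] = -6
X[1] = 1+5i
X[2] = -4
X[3] = 1-5i

X = [-6, 1+5i, -4, 1-5i]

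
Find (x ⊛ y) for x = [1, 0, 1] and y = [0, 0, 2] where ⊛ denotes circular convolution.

(x ⊛ y)[n] = Σ(m=0 to 2) x[m] · y[(n-m) mod 3]

Computing each output sample:
(x ⊛ y)[0] = 0
(x ⊛ y)[1] = 2
(x ⊛ y)[2] = 2

x ⊛ y = [0, 2, 2]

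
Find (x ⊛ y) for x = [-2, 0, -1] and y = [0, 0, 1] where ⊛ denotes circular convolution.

(x ⊛ y)[n] = Σ(m=0 to 2) x[m] · y[(n-m) mod 3]

Computing each output sample:
(x ⊛ y)[0] = 0
(x ⊛ y)[1] = -1
(x ⊛ y)[2] = -2

x ⊛ y = [0, -1, -2]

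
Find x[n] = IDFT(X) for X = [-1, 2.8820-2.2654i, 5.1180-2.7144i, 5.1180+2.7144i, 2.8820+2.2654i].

x[n] = (1/5) Σ(k=0 to 4) X[k] · e^(2πikn/5)

Computing each x[n]:
x[0] = 3
x[1] = 0
x[2] = -1
x[3] = 0
x[4] = -3

x = [3, 0, -1, 0, -3]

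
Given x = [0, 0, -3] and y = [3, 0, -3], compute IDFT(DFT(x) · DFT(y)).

(x ⊛ y)[n] = Σ(m=0 to 2) x[m] · y[(n-m) mod 3]

Computing each output sample:
(x ⊛ y)[0] = 0
(x ⊛ y)[1] = 9
(x ⊛ y)[2] = -9

x ⊛ y = [0, 9, -9]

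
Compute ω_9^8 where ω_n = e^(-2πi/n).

ω_9^8 = e^(-2πi·8/9)
= cos(-2π·8/9) + i·sin(-2π·8/9)
= cos(-16π/9) + i·sin(-16π/9)

ω_9^8 = cos(-16π/9) + i·sin(-16π/9) = 0.7660+0.6428i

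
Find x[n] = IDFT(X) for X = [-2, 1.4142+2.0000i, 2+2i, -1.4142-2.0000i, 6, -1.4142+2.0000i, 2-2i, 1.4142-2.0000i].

x[n] = (1/8) Σ(k=0 to 7) X[k] · e^(2πikn/8)

Computing each x[n]:
x[0] = 1
x[1] = -1
x[2] = -1
x[3] = -1
x[4] = 1
x[5] = -2
x[6] = 1
x[7] = 0

x = [1, -1, -1, -1, 1, -2, 1, 0]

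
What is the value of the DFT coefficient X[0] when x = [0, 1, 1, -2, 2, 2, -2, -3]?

X[0] = Σ(n=0 to 7) x[n] · ω_8^0 = Σ x[n]
= (0) + (1) + (1) + (-2) + (2) + (2) + (-2) + (-3)

X[0] = -1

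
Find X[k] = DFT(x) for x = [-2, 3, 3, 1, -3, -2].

X[k] = Σ(n=0 to 5) x[n] · ω_6^(nk)
where ω_6 = e^(-2πi/6)

Computing each X[k]:
X[0] = 0
X[1] = -2.5000-9.5263i
X[2] = -1.5000+0.8660i
X[3] = -4
X[4] = -1.5000-0.8660i
X[5] = -2.5000+9.5263i

X = [0, -2.5000-9.5263i, -1.5000+0.8660i, -4, -1.5000-0.8660i, -2.5000+9.5263i]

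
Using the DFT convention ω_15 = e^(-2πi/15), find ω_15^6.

ω_15^6 = e^(-2πi·6/15)
= cos(-2π·6/15) + i·sin(-2π·6/15)
= cos(-12π/15) + i·sin(-12π/15)

ω_15^6 = cos(-12π/15) + i·sin(-12π/15) = -0.8090-0.5878i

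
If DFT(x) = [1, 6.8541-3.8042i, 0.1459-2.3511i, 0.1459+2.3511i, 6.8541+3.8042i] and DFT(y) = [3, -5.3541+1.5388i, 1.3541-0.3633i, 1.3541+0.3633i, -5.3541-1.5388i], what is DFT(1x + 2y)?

By linearity: DFT(1x + 2y) = 1·DFT(x) + 2·DFT(y)
= 1·[1, 6.8541-3.8042i, 0.1459-2.3511i, 0.1459+2.3511i, 6.8541+3.8042i] + 2·[3, -5.3541+1.5388i, 1.3541-0.3633i, 1.3541+0.3633i, -5.3541-1.5388i]

Computing element-wise:
Z[0] = 1·(1) + 2·(3) = 7
Z[1] = 1·(6.8541-3.8042i) + 2·(-5.3541+1.5388i) = -3.8541-0.7266i
Z[2] = 1·(0.1459-2.3511i) + 2·(1.3541-0.3633i) = 2.8541-3.0777i
Z[3] = 1·(0.1459+2.3511i) + 2·(1.3541+0.3633i) = 2.8541+3.0777i
Z[4] = 1·(6.8541+3.8042i) + 2·(-5.3541-1.5388i) = -3.8541+0.7266i

DFT(1x + 2y) = 1·X + 2·Y = [7, -3.8541-0.7266i, 2.8541-3.0777i, 2.8541+3.0777i, -3.8541+0.7266i]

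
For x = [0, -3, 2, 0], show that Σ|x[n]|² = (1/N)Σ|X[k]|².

Time domain:
Σ|x[n]|² = |0|² + |-3|² + |2|² + |0|² = 13.0000

Frequency domain:
(1/4)Σ|X[k]|² = (1/4)(|-1|² + |-2+3i|² + |5|² + |-2-3i|²) = (1/4)·52.0000 = 13.0000

Both sides agree, confirming Parseval's theorem.

Σ|x[n]|² = (1/N)Σ|X[k]|² = 13.0000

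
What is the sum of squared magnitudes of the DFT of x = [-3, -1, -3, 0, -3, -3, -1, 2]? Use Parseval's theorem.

Parseval: Σ|x[n]|² = (1/N)Σ|X[k]|², so Σ|X[k]|² = N·Σ|x[n]|² = 8·42.0000

Σ|X[k]|² = N·Σ|x[n]|² = 8·42.0000 = 336.0000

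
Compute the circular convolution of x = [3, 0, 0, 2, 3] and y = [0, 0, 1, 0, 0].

(x ⊛ y)[n] = Σ(m=0 to 4) x[m] · y[(n-m) mod 5]

Computing each output sample:
(x ⊛ y)[0] = 2
(x ⊛ y)[1] = 3
(x ⊛ y)[2] = 3
(x ⊛ y)[3] = 0
(x ⊛ y)[4] = 0

x ⊛ y = [2, 3, 3, 0, 0]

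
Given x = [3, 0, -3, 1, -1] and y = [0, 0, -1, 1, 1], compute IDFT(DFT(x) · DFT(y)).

(x ⊛ y)[n] = Σ(m=0 to 4) x[m] · y[(n-m) mod 5]

Computing each output sample:
(x ⊛ y)[0] = -4
(x ⊛ y)[1] = -1
(x ⊛ y)[2] = -3
(x ⊛ y)[3] = 2
(x ⊛ y)[4] = 6

x ⊛ y = [-4, -1, -3, 2, 6]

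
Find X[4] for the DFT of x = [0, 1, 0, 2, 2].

X[4] = Σ(n=0 to 4) x[n] · ω_5^(4n) where ω_5 = e^(-2πi/5)
= (0)·ω_5^0 + (1)·ω_5^4 + (0)·ω_5^8 + (2)·ω_5^12 + (2)·ω_5^16

X[4] = -0.6910-2.1266i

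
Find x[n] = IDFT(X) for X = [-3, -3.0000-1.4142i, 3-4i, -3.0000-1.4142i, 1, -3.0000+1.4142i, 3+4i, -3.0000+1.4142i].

x[n] = (1/8) Σ(k=0 to 7) X[k] · e^(2πikn/8)

Computing each x[n]:
x[0] = -1
x[1] = 1
x[2] = -1
x[3] = -1
x[4] = 2
x[5] = 0
x[6] = -1
x[7] = -2

x = [-1, 1, -1, -1, 2, 0, -1, -2]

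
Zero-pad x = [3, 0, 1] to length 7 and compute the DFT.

Original 3-point DFT: [4, 2.5000+0.8660i, 2.5000-0.8660i]
Zero-padded 7-point DFT provides frequency interpolation.

DFT_7([x, 0, ...]) = [4, 2.7775-0.9749i, 2.0990+0.4339i, 3.6235+0.7818i, 3.6235-0.7818i, 2.0990-0.4339i, 2.7775+0.9749i]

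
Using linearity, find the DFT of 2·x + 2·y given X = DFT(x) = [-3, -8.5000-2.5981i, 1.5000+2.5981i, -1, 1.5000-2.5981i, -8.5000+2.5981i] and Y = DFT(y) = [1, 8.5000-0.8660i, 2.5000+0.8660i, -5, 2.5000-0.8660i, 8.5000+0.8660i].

By linearity: DFT(2x + 2y) = 2·DFT(x) + 2·DFT(y)
= 2·[-3, -8.5000-2.5981i, 1.5000+2.5981i, -1, 1.5000-2.5981i, -8.5000+2.5981i] + 2·[1, 8.5000-0.8660i, 2.5000+0.8660i, -5, 2.5000-0.8660i, 8.5000+0.8660i]

Computing element-wise:
Z[0] = 2·(-3) + 2·(1) = -4
Z[1] = 2·(-8.5000-2.5981i) + 2·(8.5000-0.8660i) = -6.9282i
Z[2] = 2·(1.5000+2.5981i) + 2·(2.5000+0.8660i) = 8.0000+6.9282i
Z[3] = 2·(-1) + 2·(-5) = -12
Z[4] = 2·(1.5000-2.5981i) + 2·(2.5000-0.8660i) = 8.0000-6.9282i
Z[5] = 2·(-8.5000+2.5981i) + 2·(8.5000+0.8660i) = 6.9282i

DFT(2x + 2y) = 2·X + 2·Y = [-4, -6.9282i, 8.0000+6.9282i, -12, 8.0000-6.9282i, 6.9282i]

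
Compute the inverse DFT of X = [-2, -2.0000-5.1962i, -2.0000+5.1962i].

x[n] = (1/3) Σ(k=0 to 2) X[k] · e^(2πikn/3)

Computing each x[n]:
x[0] = -2
x[1] = 3
x[2] = -3

x = [-2, 3, -3]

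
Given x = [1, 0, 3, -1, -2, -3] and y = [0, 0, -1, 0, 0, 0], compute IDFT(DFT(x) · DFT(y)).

(x ⊛ y)[n] = Σ(m=0 to 5) x[m] · y[(n-m) mod 6]

Computing each output sample:
(x ⊛ y)[0] = 2
(x ⊛ y)[1] = 3
(x ⊛ y)[2] = -1
(x ⊛ y)[3] = 0
(x ⊛ y)[4] = -3
(x ⊛ y)[5] = 1

x ⊛ y = [2, 3, -1, 0, -3, 1]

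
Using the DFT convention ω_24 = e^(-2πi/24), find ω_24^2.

ω_24^2 = e^(-2πi·2/24)
= cos(-2π·2/24) + i·sin(-2π·2/24)
= cos(-4π/24) + i·sin(-4π/24)

ω_24^2 = cos(-4π/24) + i·sin(-4π/24) = 0.8660-0.5000i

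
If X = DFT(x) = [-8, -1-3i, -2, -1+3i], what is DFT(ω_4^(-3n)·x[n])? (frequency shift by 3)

Modulation property: DFT(ω_4^(-3n)·x[n]) = X[(k-3) mod 4], so circularly shift X by 3 positions.

X[k-3] = [-1-3i, -2, -1+3i, -8]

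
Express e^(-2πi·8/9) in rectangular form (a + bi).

ω_9^8 = e^(-2πi·8/9)
= cos(-2π·8/9) + i·sin(-2π·8/9)
= cos(-16π/9) + i·sin(-16π/9)

ω_9^8 = cos(-16π/9) + i·sin(-16π/9) = 0.7660+0.6428i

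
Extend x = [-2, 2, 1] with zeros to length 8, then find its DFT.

Original 3-point DFT: [1, -3.5000-0.8660i, -3.5000+0.8660i]
Zero-padded 8-point DFT provides frequency interpolation.

DFT_8([x, 0, ...]) = [1, -0.5858-2.4142i, -3-2i, -3.4142-0.4142i, -3, -3.4142+0.4142i, -3+2i, -0.5858+2.4142i]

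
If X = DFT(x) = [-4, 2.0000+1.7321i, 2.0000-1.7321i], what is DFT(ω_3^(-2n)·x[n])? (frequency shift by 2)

Modulation property: DFT(ω_3^(-2n)·x[n]) = X[(k-2) mod 3], so circularly shift X by 2 positions.

X[k-2] = [2.0000+1.7321i, 2.0000-1.7321i, -4]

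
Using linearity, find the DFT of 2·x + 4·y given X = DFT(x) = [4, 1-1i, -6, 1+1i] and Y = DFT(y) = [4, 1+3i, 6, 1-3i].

By linearity: DFT(2x + 4y) = 2·DFT(x) + 4·DFT(y)
= 2·[4, 1-1i, -6, 1+1i] + 4·[4, 1+3i, 6, 1-3i]

Computing element-wise:
Z[0] = 2·(4) + 4·(4) = 24
Z[1] = 2·(1-1i) + 4·(1+3i) = 6+10i
Z[2] = 2·(-6) + 4·(6) = 12
Z[3] = 2·(1+1i) + 4·(1-3i) = 6-10i

DFT(2x + 4y) = 2·X + 4·Y = [24, 6+10i, 12, 6-10i]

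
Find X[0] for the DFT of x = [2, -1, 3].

X[0] = Σ(n=0 to 2) x[n] · ω_3^0 = Σ x[n]
= (2) + (-1) + (3)

X[0] = 4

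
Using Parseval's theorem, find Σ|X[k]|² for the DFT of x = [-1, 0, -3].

Parseval: Σ|x[n]|² = (1/N)Σ|X[k]|², so Σ|X[k]|² = N·Σ|x[n]|² = 3·10.0000

Σ|X[k]|² = N·Σ|x[n]|² = 3·10.0000 = 30.0000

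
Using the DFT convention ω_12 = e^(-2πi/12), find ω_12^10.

ω_12^10 = e^(-2πi·10/12)
= cos(-2π·10/12) + i·sin(-2π·10/12)
= cos(-20π/12) + i·sin(-20π/12)

ω_12^10 = cos(-20π/12) + i·sin(-20π/12) = 0.5000+0.8660i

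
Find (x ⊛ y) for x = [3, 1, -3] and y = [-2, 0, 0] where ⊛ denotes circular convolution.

(x ⊛ y)[n] = Σ(m=0 to 2) x[m] · y[(n-m) mod 3]

Computing each output sample:
(x ⊛ y)[0] = -6
(x ⊛ y)[1] = -2
(x ⊛ y)[2] = 6

x ⊛ y = [-6, -2, 6]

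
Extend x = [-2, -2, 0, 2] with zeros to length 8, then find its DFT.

Original 4-point DFT: [-2, -2+4i, -2, -2-4i]
Zero-padded 8-point DFT provides frequency interpolation.

DFT_8([x, 0, ...]) = [-2, -4.8284, -2+4i, 0.8284, -2, 0.8284, -2-4i, -4.8284]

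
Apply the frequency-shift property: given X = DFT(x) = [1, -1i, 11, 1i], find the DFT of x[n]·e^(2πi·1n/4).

Modulation property: DFT(ω_4^(-1n)·x[n]) = X[(k-1) mod 4], so circularly shift X by 1 positions.

X[k-1] = [1i, 1, -1i, 11]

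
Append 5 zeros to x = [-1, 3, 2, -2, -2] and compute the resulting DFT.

Original 5-point DFT: [0, -0.6910-7.1064i, -1.8090+0.8653i, -1.8090-0.8653i, -0.6910+7.1064i]
Zero-padded 10-point DFT provides frequency interpolation.

DFT_10([x, 0, ...]) = [0, 4.2812-0.5878i, -0.6910-7.1064i, -5.7812-0.9511i, -1.8090+0.8653i, -2, -1.8090-0.8653i, -5.7812+0.9511i, -0.6910+7.1064i, 4.2812+0.5878i]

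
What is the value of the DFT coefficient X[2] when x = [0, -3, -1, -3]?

X[2] = Σ(n=0 to 3) x[n] · ω_4^(2n) where ω_4 = e^(-2πi/4)
= (0)·ω_4^0 + (-3)·ω_4^2 + (-1)·ω_4^4 + (-3)·ω_4^6

X[2] = 5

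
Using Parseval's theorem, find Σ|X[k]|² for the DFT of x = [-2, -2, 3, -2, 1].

Parseval: Σ|x[n]|² = (1/N)Σ|X[k]|², so Σ|X[k]|² = N·Σ|x[n]|² = 5·22.0000

Σ|X[k]|² = N·Σ|x[n]|² = 5·22.0000 = 110.0000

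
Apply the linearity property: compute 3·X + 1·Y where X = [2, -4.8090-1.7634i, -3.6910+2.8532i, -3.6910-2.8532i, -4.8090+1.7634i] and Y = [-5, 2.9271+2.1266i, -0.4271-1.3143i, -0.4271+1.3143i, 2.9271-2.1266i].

By linearity: DFT(3x + 1y) = 3·DFT(x) + 1·DFT(y)
= 3·[2, -4.8090-1.7634i, -3.6910+2.8532i, -3.6910-2.8532i, -4.8090+1.7634i] + 1·[-5, 2.9271+2.1266i, -0.4271-1.3143i, -0.4271+1.3143i, 2.9271-2.1266i]

Computing element-wise:
Z[0] = 3·(2) + 1·(-5) = 1
Z[1] = 3·(-4.8090-1.7634i) + 1·(2.9271+2.1266i) = -11.4999-3.1636i
Z[2] = 3·(-3.6910+2.8532i) + 1·(-0.4271-1.3143i) = -11.5001+7.2453i
Z[3] = 3·(-3.6910-2.8532i) + 1·(-0.4271+1.3143i) = -11.5001-7.2453i
Z[4] = 3·(-4.8090+1.7634i) + 1·(2.9271-2.1266i) = -11.4999+3.1636i

DFT(3x + 1y) = 3·X + 1·Y = [1, -11.4999-3.1636i, -11.5001+7.2453i, -11.5001-7.2453i, -11.4999+3.1636i]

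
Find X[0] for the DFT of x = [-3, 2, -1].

X[0] = Σ(n=0 to 2) x[n] · ω_3^0 = Σ x[n]
= (-3) + (2) + (-1)

X[0] = -2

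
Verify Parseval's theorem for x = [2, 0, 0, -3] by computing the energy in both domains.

Time domain:
Σ|x[n]|² = |2|² + |0|² + |0|² + |-3|² = 13.0000

Frequency domain:
(1/4)Σ|X[k]|² = (1/4)(|-1|² + |2-3i|² + |5|² + |2+3i|²) = (1/4)·52.0000 = 13.0000

Both sides agree, confirming Parseval's theorem.

Σ|x[n]|² = (1/N)Σ|X[k]|² = 13.0000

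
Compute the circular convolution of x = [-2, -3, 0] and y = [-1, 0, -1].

(x ⊛ y)[n] = Σ(m=0 to 2) x[m] · y[(n-m) mod 3]

Computing each output sample:
(x ⊛ y)[0] = 5
(x ⊛ y)[1] = 3
(x ⊛ y)[2] = 2

x ⊛ y = [5, 3, 2]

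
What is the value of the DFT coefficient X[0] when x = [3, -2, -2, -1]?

X[0] = Σ(n=0 to 3) x[n] · ω_4^0 = Σ x[n]
= (3) + (-2) + (-2) + (-1)

X[0] = -2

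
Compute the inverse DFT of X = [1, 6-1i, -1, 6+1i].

x[n] = (1/4) Σ(k=0 to 3) X[k] · e^(2πikn/4)

Computing each x[n]:
x[0] = 3
x[1] = 1
x[2] = -3
x[3] = 0

x = [3, 1, -3, 0]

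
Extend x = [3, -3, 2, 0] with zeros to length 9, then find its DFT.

Original 4-point DFT: [2, 1+3i, 8, 1-3i]
Zero-padded 9-point DFT provides frequency interpolation.

DFT_9([x, 0, ...]) = [2, 1.0492-0.0413i, 0.5997+2.2704i, 3.5000+4.3301i, 7.3512+2.3116i, 7.3512-2.3116i, 3.5000-4.3301i, 0.5997-2.2704i, 1.0492+0.0413i]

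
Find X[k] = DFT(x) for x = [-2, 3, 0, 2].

X[k] = Σ(n=0 to 3) x[n] · ω_4^(nk)
where ω_4 = e^(-2πi/4)

Computing each X[k]:
X[0] = 3
X[1] = -2-1i
X[2] = -7
X[3] = -2+1i

X = [3, -2-1i, -7, -2+1i]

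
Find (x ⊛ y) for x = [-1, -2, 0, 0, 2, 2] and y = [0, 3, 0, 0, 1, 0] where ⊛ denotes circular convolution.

(x ⊛ y)[n] = Σ(m=0 to 5) x[m] · y[(n-m) mod 6]

Computing each output sample:
(x ⊛ y)[0] = 6
(x ⊛ y)[1] = -3
(x ⊛ y)[2] = -4
(x ⊛ y)[3] = 2
(x ⊛ y)[4] = -1
(x ⊛ y)[5] = 4

x ⊛ y = [6, -3, -4, 2, -1, 4]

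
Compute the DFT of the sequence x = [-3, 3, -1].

X[k] = Σ(n=0 to 2) x[n] · ω_3^(nk)
where ω_3 = e^(-2πi/3)

Computing each X[k]:
X[0] = -1
X[1] = -4.0000-3.4641i
X[2] = -4.0000+3.4641i

X = [-1, -4.0000-3.4641i, -4.0000+3.4641i]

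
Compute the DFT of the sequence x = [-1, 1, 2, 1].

X[k] = Σ(n=0 to 3) x[n] · ω_4^(nk)
where ω_4 = e^(-2πi/4)

Computing each X[k]:
X[0] = 3
X[1] = -3
X[2] = -1
X[3] = -3

X = [3, -3, -1, -3]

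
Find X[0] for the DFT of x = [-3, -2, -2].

X[0] = Σ(n=0 to 2) x[n] · ω_3^0 = Σ x[n]
= (-3) + (-2) + (-2)

X[0] = -7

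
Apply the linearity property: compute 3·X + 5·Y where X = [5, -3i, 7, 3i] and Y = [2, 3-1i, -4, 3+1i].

By linearity: DFT(3x + 5y) = 3·DFT(x) + 5·DFT(y)
= 3·[5, -3i, 7, 3i] + 5·[2, 3-1i, -4, 3+1i]

Computing element-wise:
Z[0] = 3·(5) + 5·(2) = 25
Z[1] = 3·(-3i) + 5·(3-1i) = 15-14i
Z[2] = 3·(7) + 5·(-4) = 1
Z[3] = 3·(3i) + 5·(3+1i) = 15+14i

DFT(3x + 5y) = 3·X + 5·Y = [25, 15-14i, 1, 15+14i]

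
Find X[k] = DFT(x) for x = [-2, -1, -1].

X[k] = Σ(n=0 to 2) x[n] · ω_3^(nk)
where ω_3 = e^(-2πi/3)

Computing each X[k]:
X[0] = -4
X[1] = -1
X[2] = -1

X = [-4, -1, -1]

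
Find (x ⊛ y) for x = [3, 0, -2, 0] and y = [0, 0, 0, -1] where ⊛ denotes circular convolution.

(x ⊛ y)[n] = Σ(m=0 to 3) x[m] · y[(n-m) mod 4]

Computing each output sample:
(x ⊛ y)[0] = 0
(x ⊛ y)[1] = 2
(x ⊛ y)[2] = 0
(x ⊛ y)[3] = -3

x ⊛ y = [0, 2, 0, -3]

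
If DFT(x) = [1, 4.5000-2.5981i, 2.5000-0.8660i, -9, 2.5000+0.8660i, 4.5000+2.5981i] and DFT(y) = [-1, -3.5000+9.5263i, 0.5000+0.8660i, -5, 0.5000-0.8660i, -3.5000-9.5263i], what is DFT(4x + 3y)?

By linearity: DFT(4x + 3y) = 4·DFT(x) + 3·DFT(y)
= 4·[1, 4.5000-2.5981i, 2.5000-0.8660i, -9, 2.5000+0.8660i, 4.5000+2.5981i] + 3·[-1, -3.5000+9.5263i, 0.5000+0.8660i, -5, 0.5000-0.8660i, -3.5000-9.5263i]

Computing element-wise:
Z[0] = 4·(1) + 3·(-1) = 1
Z[1] = 4·(4.5000-2.5981i) + 3·(-3.5000+9.5263i) = 7.5000+18.1865i
Z[2] = 4·(2.5000-0.8660i) + 3·(0.5000+0.8660i) = 11.5000-0.8660i
Z[3] = 4·(-9) + 3·(-5) = -51
Z[4] = 4·(2.5000+0.8660i) + 3·(0.5000-0.8660i) = 11.5000+0.8660i
Z[5] = 4·(4.5000+2.5981i) + 3·(-3.5000-9.5263i) = 7.5000-18.1865i

DFT(4x + 3y) = 4·X + 3·Y = [1, 7.5000+18.1865i, 11.5000-0.8660i, -51, 11.5000+0.8660i, 7.5000-18.1865i]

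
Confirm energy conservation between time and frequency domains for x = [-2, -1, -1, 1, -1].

Time domain:
Σ|x[n]|² = |-2|² + |-1|² + |-1|² + |1|² + |-1|² = 8.0000

Frequency domain:
(1/5)Σ|X[k]|² = (1/5)(|-4|² + |-2.6180+1.1756i|² + |-0.3820-1.9021i|² + |-0.3820+1.9021i|² + |-2.6180-1.1756i|²) = (1/5)·40.0000 = 8.0000

Both sides agree, confirming Parseval's theorem.

Σ|x[n]|² = (1/N)Σ|X[k]|² = 8.0000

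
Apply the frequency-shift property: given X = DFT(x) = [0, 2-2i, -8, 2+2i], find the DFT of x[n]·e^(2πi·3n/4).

Modulation property: DFT(ω_4^(-3n)·x[n]) = X[(k-3) mod 4], so circularly shift X by 3 positions.

X[k-3] = [2-2i, -8, 2+2i, 0]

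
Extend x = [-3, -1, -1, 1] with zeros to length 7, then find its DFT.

Original 4-point DFT: [-4, -2+2i, -4, -2-2i]
Zero-padded 7-point DFT provides frequency interpolation.

DFT_7([x, 0, ...]) = [-4, -4.3019+1.3229i, -1.2530+1.3229i, -2.9450-1.3229i, -2.9450+1.3229i, -1.2530-1.3229i, -4.3019-1.3229i]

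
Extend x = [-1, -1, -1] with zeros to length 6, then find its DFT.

Original 3-point DFT: [-3, 0, 0]
Zero-padded 6-point DFT provides frequency interpolation.

DFT_6([x, 0, ...]) = [-3, -1.0000+1.7321i, 0, -1, 0, -1.0000-1.7321i]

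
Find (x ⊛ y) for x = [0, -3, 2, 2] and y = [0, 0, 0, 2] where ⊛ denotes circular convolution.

(x ⊛ y)[n] = Σ(m=0 to 3) x[m] · y[(n-m) mod 4]

Computing each output sample:
(x ⊛ y)[0] = -6
(x ⊛ y)[1] = 4
(x ⊛ y)[2] = 4
(x ⊛ y)[3] = 0

x ⊛ y = [-6, 4, 4, 0]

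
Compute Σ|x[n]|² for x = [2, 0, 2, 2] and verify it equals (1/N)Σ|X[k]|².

Time domain:
Σ|x[n]|² = |2|² + |0|² + |2|² + |2|² = 12.0000

Frequency domain:
(1/4)Σ|X[k]|² = (1/4)(|6|² + |2i|² + |2|² + |-2i|²) = (1/4)·48.0000 = 12.0000

Both sides agree, confirming Parseval's theorem.

Σ|x[n]|² = (1/N)Σ|X[k]|² = 12.0000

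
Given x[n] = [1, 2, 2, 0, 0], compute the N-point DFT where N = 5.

X[k] = Σ(n=0 to 4) x[n] · ω_5^(nk)
where ω_5 = e^(-2πi/5)

Computing each X[k]:
X[0] = 5
X[1] = -3.0777i
X[2] = 0.7265i
X[3] = -0.7265i
X[4] = 3.0777i

X = [5, -3.0777i, 0.7265i, -0.7265i, 3.0777i]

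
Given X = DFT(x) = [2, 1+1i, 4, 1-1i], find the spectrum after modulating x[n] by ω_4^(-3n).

Modulation property: DFT(ω_4^(-3n)·x[n]) = X[(k-3) mod 4], so circularly shift X by 3 positions.

X[k-3] = [1+1i, 4, 1-1i, 2]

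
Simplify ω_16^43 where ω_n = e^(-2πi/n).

Since ω_16^16 = 1, powers reduce modulo 16.
43 mod 16 = 11
So ω_16^43 = ω_16^11 = e^(-2πi·11/16)

ω_16^43 = ω_16^11 = -0.3827+0.9239i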